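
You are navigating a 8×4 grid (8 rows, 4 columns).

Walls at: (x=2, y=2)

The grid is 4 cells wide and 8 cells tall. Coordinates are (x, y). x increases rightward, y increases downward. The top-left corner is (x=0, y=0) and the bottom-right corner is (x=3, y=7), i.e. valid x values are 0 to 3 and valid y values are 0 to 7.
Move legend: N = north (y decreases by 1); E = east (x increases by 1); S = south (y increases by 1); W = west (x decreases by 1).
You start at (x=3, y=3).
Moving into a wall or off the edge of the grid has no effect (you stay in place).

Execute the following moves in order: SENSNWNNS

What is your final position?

Answer: Final position: (x=2, y=4)

Derivation:
Start: (x=3, y=3)
  S (south): (x=3, y=3) -> (x=3, y=4)
  E (east): blocked, stay at (x=3, y=4)
  N (north): (x=3, y=4) -> (x=3, y=3)
  S (south): (x=3, y=3) -> (x=3, y=4)
  N (north): (x=3, y=4) -> (x=3, y=3)
  W (west): (x=3, y=3) -> (x=2, y=3)
  N (north): blocked, stay at (x=2, y=3)
  N (north): blocked, stay at (x=2, y=3)
  S (south): (x=2, y=3) -> (x=2, y=4)
Final: (x=2, y=4)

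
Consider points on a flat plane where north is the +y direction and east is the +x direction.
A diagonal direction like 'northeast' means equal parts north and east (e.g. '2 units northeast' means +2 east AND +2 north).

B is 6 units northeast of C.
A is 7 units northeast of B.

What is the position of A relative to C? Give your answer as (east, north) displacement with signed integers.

Place C at the origin (east=0, north=0).
  B is 6 units northeast of C: delta (east=+6, north=+6); B at (east=6, north=6).
  A is 7 units northeast of B: delta (east=+7, north=+7); A at (east=13, north=13).
Therefore A relative to C: (east=13, north=13).

Answer: A is at (east=13, north=13) relative to C.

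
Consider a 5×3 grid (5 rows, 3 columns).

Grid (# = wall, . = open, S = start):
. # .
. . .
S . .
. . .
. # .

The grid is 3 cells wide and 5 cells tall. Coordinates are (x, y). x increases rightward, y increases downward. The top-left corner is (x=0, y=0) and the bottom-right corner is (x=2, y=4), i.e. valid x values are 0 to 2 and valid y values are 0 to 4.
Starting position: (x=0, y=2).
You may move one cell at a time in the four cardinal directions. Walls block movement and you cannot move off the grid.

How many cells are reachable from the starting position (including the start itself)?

Answer: Reachable cells: 13

Derivation:
BFS flood-fill from (x=0, y=2):
  Distance 0: (x=0, y=2)
  Distance 1: (x=0, y=1), (x=1, y=2), (x=0, y=3)
  Distance 2: (x=0, y=0), (x=1, y=1), (x=2, y=2), (x=1, y=3), (x=0, y=4)
  Distance 3: (x=2, y=1), (x=2, y=3)
  Distance 4: (x=2, y=0), (x=2, y=4)
Total reachable: 13 (grid has 13 open cells total)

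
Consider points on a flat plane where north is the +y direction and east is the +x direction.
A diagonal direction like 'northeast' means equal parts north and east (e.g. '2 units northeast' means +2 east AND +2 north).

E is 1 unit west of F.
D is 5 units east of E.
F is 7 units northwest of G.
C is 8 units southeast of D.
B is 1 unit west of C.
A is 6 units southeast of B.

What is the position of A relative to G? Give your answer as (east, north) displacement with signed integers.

Place G at the origin (east=0, north=0).
  F is 7 units northwest of G: delta (east=-7, north=+7); F at (east=-7, north=7).
  E is 1 unit west of F: delta (east=-1, north=+0); E at (east=-8, north=7).
  D is 5 units east of E: delta (east=+5, north=+0); D at (east=-3, north=7).
  C is 8 units southeast of D: delta (east=+8, north=-8); C at (east=5, north=-1).
  B is 1 unit west of C: delta (east=-1, north=+0); B at (east=4, north=-1).
  A is 6 units southeast of B: delta (east=+6, north=-6); A at (east=10, north=-7).
Therefore A relative to G: (east=10, north=-7).

Answer: A is at (east=10, north=-7) relative to G.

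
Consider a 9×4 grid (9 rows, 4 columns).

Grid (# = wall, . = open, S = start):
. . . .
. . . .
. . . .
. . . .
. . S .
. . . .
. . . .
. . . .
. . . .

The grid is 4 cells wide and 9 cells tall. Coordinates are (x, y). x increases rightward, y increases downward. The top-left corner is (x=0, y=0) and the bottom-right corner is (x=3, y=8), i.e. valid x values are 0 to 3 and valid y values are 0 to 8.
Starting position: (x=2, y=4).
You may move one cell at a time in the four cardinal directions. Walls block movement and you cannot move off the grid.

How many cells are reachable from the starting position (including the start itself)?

BFS flood-fill from (x=2, y=4):
  Distance 0: (x=2, y=4)
  Distance 1: (x=2, y=3), (x=1, y=4), (x=3, y=4), (x=2, y=5)
  Distance 2: (x=2, y=2), (x=1, y=3), (x=3, y=3), (x=0, y=4), (x=1, y=5), (x=3, y=5), (x=2, y=6)
  Distance 3: (x=2, y=1), (x=1, y=2), (x=3, y=2), (x=0, y=3), (x=0, y=5), (x=1, y=6), (x=3, y=6), (x=2, y=7)
  Distance 4: (x=2, y=0), (x=1, y=1), (x=3, y=1), (x=0, y=2), (x=0, y=6), (x=1, y=7), (x=3, y=7), (x=2, y=8)
  Distance 5: (x=1, y=0), (x=3, y=0), (x=0, y=1), (x=0, y=7), (x=1, y=8), (x=3, y=8)
  Distance 6: (x=0, y=0), (x=0, y=8)
Total reachable: 36 (grid has 36 open cells total)

Answer: Reachable cells: 36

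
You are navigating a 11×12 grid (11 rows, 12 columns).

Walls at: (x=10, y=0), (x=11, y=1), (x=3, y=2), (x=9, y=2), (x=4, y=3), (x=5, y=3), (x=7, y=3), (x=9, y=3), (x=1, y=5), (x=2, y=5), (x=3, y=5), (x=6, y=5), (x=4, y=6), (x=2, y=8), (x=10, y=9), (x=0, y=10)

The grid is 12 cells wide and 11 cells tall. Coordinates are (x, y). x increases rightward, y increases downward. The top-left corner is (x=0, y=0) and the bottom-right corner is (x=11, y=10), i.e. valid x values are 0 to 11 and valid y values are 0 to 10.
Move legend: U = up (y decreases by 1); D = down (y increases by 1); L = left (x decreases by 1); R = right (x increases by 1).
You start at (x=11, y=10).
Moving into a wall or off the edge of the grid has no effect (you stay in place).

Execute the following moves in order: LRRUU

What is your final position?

Start: (x=11, y=10)
  L (left): (x=11, y=10) -> (x=10, y=10)
  R (right): (x=10, y=10) -> (x=11, y=10)
  R (right): blocked, stay at (x=11, y=10)
  U (up): (x=11, y=10) -> (x=11, y=9)
  U (up): (x=11, y=9) -> (x=11, y=8)
Final: (x=11, y=8)

Answer: Final position: (x=11, y=8)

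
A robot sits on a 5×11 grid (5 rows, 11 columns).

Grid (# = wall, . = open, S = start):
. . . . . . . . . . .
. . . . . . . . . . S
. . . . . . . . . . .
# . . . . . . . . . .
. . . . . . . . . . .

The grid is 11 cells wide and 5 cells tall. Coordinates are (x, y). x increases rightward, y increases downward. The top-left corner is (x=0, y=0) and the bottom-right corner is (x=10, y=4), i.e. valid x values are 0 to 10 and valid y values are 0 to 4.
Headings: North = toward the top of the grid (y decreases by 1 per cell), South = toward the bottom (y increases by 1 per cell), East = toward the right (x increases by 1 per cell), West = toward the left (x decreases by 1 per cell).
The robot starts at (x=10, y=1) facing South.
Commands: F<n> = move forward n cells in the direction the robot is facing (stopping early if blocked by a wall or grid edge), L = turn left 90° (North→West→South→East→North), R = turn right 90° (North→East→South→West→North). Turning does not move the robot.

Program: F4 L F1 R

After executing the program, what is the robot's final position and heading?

Answer: Final position: (x=10, y=4), facing South

Derivation:
Start: (x=10, y=1), facing South
  F4: move forward 3/4 (blocked), now at (x=10, y=4)
  L: turn left, now facing East
  F1: move forward 0/1 (blocked), now at (x=10, y=4)
  R: turn right, now facing South
Final: (x=10, y=4), facing South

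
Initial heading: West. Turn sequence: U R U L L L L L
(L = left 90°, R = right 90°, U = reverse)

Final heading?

Start: West
  U (U-turn (180°)) -> East
  R (right (90° clockwise)) -> South
  U (U-turn (180°)) -> North
  L (left (90° counter-clockwise)) -> West
  L (left (90° counter-clockwise)) -> South
  L (left (90° counter-clockwise)) -> East
  L (left (90° counter-clockwise)) -> North
  L (left (90° counter-clockwise)) -> West
Final: West

Answer: Final heading: West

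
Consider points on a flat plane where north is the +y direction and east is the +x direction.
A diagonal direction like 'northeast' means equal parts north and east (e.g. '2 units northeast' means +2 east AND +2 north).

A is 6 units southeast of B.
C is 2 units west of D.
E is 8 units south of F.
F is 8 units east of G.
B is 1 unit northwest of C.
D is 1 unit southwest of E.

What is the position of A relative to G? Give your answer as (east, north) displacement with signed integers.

Place G at the origin (east=0, north=0).
  F is 8 units east of G: delta (east=+8, north=+0); F at (east=8, north=0).
  E is 8 units south of F: delta (east=+0, north=-8); E at (east=8, north=-8).
  D is 1 unit southwest of E: delta (east=-1, north=-1); D at (east=7, north=-9).
  C is 2 units west of D: delta (east=-2, north=+0); C at (east=5, north=-9).
  B is 1 unit northwest of C: delta (east=-1, north=+1); B at (east=4, north=-8).
  A is 6 units southeast of B: delta (east=+6, north=-6); A at (east=10, north=-14).
Therefore A relative to G: (east=10, north=-14).

Answer: A is at (east=10, north=-14) relative to G.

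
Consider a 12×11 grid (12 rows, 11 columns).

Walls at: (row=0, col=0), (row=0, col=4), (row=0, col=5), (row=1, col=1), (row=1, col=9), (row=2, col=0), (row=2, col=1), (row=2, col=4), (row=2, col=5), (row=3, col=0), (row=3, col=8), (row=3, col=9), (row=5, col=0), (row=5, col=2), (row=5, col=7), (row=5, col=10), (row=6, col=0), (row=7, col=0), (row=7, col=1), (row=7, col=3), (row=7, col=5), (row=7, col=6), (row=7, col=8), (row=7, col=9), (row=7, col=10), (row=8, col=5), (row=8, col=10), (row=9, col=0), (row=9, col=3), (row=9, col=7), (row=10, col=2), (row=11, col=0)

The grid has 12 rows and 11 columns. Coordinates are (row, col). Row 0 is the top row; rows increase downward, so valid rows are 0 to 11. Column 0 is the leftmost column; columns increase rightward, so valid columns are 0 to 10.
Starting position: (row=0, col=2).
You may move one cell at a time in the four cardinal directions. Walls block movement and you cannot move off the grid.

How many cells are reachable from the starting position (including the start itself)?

BFS flood-fill from (row=0, col=2):
  Distance 0: (row=0, col=2)
  Distance 1: (row=0, col=1), (row=0, col=3), (row=1, col=2)
  Distance 2: (row=1, col=3), (row=2, col=2)
  Distance 3: (row=1, col=4), (row=2, col=3), (row=3, col=2)
  Distance 4: (row=1, col=5), (row=3, col=1), (row=3, col=3), (row=4, col=2)
  Distance 5: (row=1, col=6), (row=3, col=4), (row=4, col=1), (row=4, col=3)
  Distance 6: (row=0, col=6), (row=1, col=7), (row=2, col=6), (row=3, col=5), (row=4, col=0), (row=4, col=4), (row=5, col=1), (row=5, col=3)
  Distance 7: (row=0, col=7), (row=1, col=8), (row=2, col=7), (row=3, col=6), (row=4, col=5), (row=5, col=4), (row=6, col=1), (row=6, col=3)
  Distance 8: (row=0, col=8), (row=2, col=8), (row=3, col=7), (row=4, col=6), (row=5, col=5), (row=6, col=2), (row=6, col=4)
  Distance 9: (row=0, col=9), (row=2, col=9), (row=4, col=7), (row=5, col=6), (row=6, col=5), (row=7, col=2), (row=7, col=4)
  Distance 10: (row=0, col=10), (row=2, col=10), (row=4, col=8), (row=6, col=6), (row=8, col=2), (row=8, col=4)
  Distance 11: (row=1, col=10), (row=3, col=10), (row=4, col=9), (row=5, col=8), (row=6, col=7), (row=8, col=1), (row=8, col=3), (row=9, col=2), (row=9, col=4)
  Distance 12: (row=4, col=10), (row=5, col=9), (row=6, col=8), (row=7, col=7), (row=8, col=0), (row=9, col=1), (row=9, col=5), (row=10, col=4)
  Distance 13: (row=6, col=9), (row=8, col=7), (row=9, col=6), (row=10, col=1), (row=10, col=3), (row=10, col=5), (row=11, col=4)
  Distance 14: (row=6, col=10), (row=8, col=6), (row=8, col=8), (row=10, col=0), (row=10, col=6), (row=11, col=1), (row=11, col=3), (row=11, col=5)
  Distance 15: (row=8, col=9), (row=9, col=8), (row=10, col=7), (row=11, col=2), (row=11, col=6)
  Distance 16: (row=9, col=9), (row=10, col=8), (row=11, col=7)
  Distance 17: (row=9, col=10), (row=10, col=9), (row=11, col=8)
  Distance 18: (row=10, col=10), (row=11, col=9)
  Distance 19: (row=11, col=10)
Total reachable: 99 (grid has 100 open cells total)

Answer: Reachable cells: 99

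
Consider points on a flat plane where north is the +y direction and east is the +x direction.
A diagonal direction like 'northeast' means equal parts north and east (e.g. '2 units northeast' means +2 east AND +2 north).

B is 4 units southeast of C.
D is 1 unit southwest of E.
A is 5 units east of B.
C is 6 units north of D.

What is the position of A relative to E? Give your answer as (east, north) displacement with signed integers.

Answer: A is at (east=8, north=1) relative to E.

Derivation:
Place E at the origin (east=0, north=0).
  D is 1 unit southwest of E: delta (east=-1, north=-1); D at (east=-1, north=-1).
  C is 6 units north of D: delta (east=+0, north=+6); C at (east=-1, north=5).
  B is 4 units southeast of C: delta (east=+4, north=-4); B at (east=3, north=1).
  A is 5 units east of B: delta (east=+5, north=+0); A at (east=8, north=1).
Therefore A relative to E: (east=8, north=1).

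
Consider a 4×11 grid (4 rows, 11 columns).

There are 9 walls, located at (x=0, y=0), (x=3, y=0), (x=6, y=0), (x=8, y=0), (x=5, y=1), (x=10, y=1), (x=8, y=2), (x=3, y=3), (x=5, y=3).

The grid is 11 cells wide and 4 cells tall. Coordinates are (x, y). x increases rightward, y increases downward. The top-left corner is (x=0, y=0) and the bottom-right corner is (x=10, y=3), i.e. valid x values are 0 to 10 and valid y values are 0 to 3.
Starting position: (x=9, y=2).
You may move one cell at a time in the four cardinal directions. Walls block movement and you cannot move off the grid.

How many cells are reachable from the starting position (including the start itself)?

Answer: Reachable cells: 35

Derivation:
BFS flood-fill from (x=9, y=2):
  Distance 0: (x=9, y=2)
  Distance 1: (x=9, y=1), (x=10, y=2), (x=9, y=3)
  Distance 2: (x=9, y=0), (x=8, y=1), (x=8, y=3), (x=10, y=3)
  Distance 3: (x=10, y=0), (x=7, y=1), (x=7, y=3)
  Distance 4: (x=7, y=0), (x=6, y=1), (x=7, y=2), (x=6, y=3)
  Distance 5: (x=6, y=2)
  Distance 6: (x=5, y=2)
  Distance 7: (x=4, y=2)
  Distance 8: (x=4, y=1), (x=3, y=2), (x=4, y=3)
  Distance 9: (x=4, y=0), (x=3, y=1), (x=2, y=2)
  Distance 10: (x=5, y=0), (x=2, y=1), (x=1, y=2), (x=2, y=3)
  Distance 11: (x=2, y=0), (x=1, y=1), (x=0, y=2), (x=1, y=3)
  Distance 12: (x=1, y=0), (x=0, y=1), (x=0, y=3)
Total reachable: 35 (grid has 35 open cells total)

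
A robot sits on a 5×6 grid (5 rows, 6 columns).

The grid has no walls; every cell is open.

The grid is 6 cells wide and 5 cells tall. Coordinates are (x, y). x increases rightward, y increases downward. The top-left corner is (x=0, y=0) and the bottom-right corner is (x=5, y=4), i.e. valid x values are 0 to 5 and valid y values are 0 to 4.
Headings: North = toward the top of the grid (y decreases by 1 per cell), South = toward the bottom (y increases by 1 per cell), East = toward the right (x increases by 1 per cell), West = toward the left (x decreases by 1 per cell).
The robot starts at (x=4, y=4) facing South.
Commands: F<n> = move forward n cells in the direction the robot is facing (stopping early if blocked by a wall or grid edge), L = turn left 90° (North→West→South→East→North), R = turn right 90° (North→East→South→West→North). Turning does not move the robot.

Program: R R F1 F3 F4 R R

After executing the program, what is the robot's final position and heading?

Answer: Final position: (x=4, y=0), facing South

Derivation:
Start: (x=4, y=4), facing South
  R: turn right, now facing West
  R: turn right, now facing North
  F1: move forward 1, now at (x=4, y=3)
  F3: move forward 3, now at (x=4, y=0)
  F4: move forward 0/4 (blocked), now at (x=4, y=0)
  R: turn right, now facing East
  R: turn right, now facing South
Final: (x=4, y=0), facing South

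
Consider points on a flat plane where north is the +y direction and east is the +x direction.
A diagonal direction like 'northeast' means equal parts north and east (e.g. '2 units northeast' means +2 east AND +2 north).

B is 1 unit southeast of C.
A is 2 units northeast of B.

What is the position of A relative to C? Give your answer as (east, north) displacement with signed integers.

Answer: A is at (east=3, north=1) relative to C.

Derivation:
Place C at the origin (east=0, north=0).
  B is 1 unit southeast of C: delta (east=+1, north=-1); B at (east=1, north=-1).
  A is 2 units northeast of B: delta (east=+2, north=+2); A at (east=3, north=1).
Therefore A relative to C: (east=3, north=1).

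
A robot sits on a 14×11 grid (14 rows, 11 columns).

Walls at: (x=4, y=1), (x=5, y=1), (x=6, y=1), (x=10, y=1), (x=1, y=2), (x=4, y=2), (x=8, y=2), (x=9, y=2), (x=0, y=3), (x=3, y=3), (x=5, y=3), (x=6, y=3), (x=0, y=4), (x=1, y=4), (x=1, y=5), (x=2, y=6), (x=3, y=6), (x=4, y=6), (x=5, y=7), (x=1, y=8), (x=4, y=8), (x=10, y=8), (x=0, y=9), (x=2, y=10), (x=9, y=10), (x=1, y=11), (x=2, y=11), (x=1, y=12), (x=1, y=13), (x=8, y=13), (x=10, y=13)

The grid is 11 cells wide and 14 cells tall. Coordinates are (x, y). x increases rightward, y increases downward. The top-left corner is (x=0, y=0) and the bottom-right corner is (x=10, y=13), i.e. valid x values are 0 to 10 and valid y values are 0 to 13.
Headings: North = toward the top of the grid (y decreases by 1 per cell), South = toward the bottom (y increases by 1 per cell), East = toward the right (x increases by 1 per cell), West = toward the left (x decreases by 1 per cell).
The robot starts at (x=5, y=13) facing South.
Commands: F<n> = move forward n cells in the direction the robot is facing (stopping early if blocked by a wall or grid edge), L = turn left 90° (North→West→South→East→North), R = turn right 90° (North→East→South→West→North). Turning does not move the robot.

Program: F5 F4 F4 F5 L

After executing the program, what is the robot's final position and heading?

Start: (x=5, y=13), facing South
  F5: move forward 0/5 (blocked), now at (x=5, y=13)
  F4: move forward 0/4 (blocked), now at (x=5, y=13)
  F4: move forward 0/4 (blocked), now at (x=5, y=13)
  F5: move forward 0/5 (blocked), now at (x=5, y=13)
  L: turn left, now facing East
Final: (x=5, y=13), facing East

Answer: Final position: (x=5, y=13), facing East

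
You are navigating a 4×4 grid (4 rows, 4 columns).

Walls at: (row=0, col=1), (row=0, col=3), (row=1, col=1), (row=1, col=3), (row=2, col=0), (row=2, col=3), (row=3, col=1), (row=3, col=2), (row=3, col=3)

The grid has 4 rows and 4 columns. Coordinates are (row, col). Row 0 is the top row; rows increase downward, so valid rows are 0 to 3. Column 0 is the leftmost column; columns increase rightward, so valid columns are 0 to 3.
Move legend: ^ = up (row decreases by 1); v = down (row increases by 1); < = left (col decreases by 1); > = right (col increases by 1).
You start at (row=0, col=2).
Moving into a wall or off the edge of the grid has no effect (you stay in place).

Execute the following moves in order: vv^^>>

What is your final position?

Start: (row=0, col=2)
  v (down): (row=0, col=2) -> (row=1, col=2)
  v (down): (row=1, col=2) -> (row=2, col=2)
  ^ (up): (row=2, col=2) -> (row=1, col=2)
  ^ (up): (row=1, col=2) -> (row=0, col=2)
  > (right): blocked, stay at (row=0, col=2)
  > (right): blocked, stay at (row=0, col=2)
Final: (row=0, col=2)

Answer: Final position: (row=0, col=2)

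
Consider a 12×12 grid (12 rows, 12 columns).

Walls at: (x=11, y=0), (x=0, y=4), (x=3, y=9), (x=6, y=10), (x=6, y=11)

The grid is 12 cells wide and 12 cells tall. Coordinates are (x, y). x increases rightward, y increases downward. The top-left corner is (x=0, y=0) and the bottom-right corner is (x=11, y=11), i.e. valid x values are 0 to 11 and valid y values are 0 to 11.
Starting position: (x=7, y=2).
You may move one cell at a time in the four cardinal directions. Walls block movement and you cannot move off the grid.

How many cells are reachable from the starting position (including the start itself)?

Answer: Reachable cells: 139

Derivation:
BFS flood-fill from (x=7, y=2):
  Distance 0: (x=7, y=2)
  Distance 1: (x=7, y=1), (x=6, y=2), (x=8, y=2), (x=7, y=3)
  Distance 2: (x=7, y=0), (x=6, y=1), (x=8, y=1), (x=5, y=2), (x=9, y=2), (x=6, y=3), (x=8, y=3), (x=7, y=4)
  Distance 3: (x=6, y=0), (x=8, y=0), (x=5, y=1), (x=9, y=1), (x=4, y=2), (x=10, y=2), (x=5, y=3), (x=9, y=3), (x=6, y=4), (x=8, y=4), (x=7, y=5)
  Distance 4: (x=5, y=0), (x=9, y=0), (x=4, y=1), (x=10, y=1), (x=3, y=2), (x=11, y=2), (x=4, y=3), (x=10, y=3), (x=5, y=4), (x=9, y=4), (x=6, y=5), (x=8, y=5), (x=7, y=6)
  Distance 5: (x=4, y=0), (x=10, y=0), (x=3, y=1), (x=11, y=1), (x=2, y=2), (x=3, y=3), (x=11, y=3), (x=4, y=4), (x=10, y=4), (x=5, y=5), (x=9, y=5), (x=6, y=6), (x=8, y=6), (x=7, y=7)
  Distance 6: (x=3, y=0), (x=2, y=1), (x=1, y=2), (x=2, y=3), (x=3, y=4), (x=11, y=4), (x=4, y=5), (x=10, y=5), (x=5, y=6), (x=9, y=6), (x=6, y=7), (x=8, y=7), (x=7, y=8)
  Distance 7: (x=2, y=0), (x=1, y=1), (x=0, y=2), (x=1, y=3), (x=2, y=4), (x=3, y=5), (x=11, y=5), (x=4, y=6), (x=10, y=6), (x=5, y=7), (x=9, y=7), (x=6, y=8), (x=8, y=8), (x=7, y=9)
  Distance 8: (x=1, y=0), (x=0, y=1), (x=0, y=3), (x=1, y=4), (x=2, y=5), (x=3, y=6), (x=11, y=6), (x=4, y=7), (x=10, y=7), (x=5, y=8), (x=9, y=8), (x=6, y=9), (x=8, y=9), (x=7, y=10)
  Distance 9: (x=0, y=0), (x=1, y=5), (x=2, y=6), (x=3, y=7), (x=11, y=7), (x=4, y=8), (x=10, y=8), (x=5, y=9), (x=9, y=9), (x=8, y=10), (x=7, y=11)
  Distance 10: (x=0, y=5), (x=1, y=6), (x=2, y=7), (x=3, y=8), (x=11, y=8), (x=4, y=9), (x=10, y=9), (x=5, y=10), (x=9, y=10), (x=8, y=11)
  Distance 11: (x=0, y=6), (x=1, y=7), (x=2, y=8), (x=11, y=9), (x=4, y=10), (x=10, y=10), (x=5, y=11), (x=9, y=11)
  Distance 12: (x=0, y=7), (x=1, y=8), (x=2, y=9), (x=3, y=10), (x=11, y=10), (x=4, y=11), (x=10, y=11)
  Distance 13: (x=0, y=8), (x=1, y=9), (x=2, y=10), (x=3, y=11), (x=11, y=11)
  Distance 14: (x=0, y=9), (x=1, y=10), (x=2, y=11)
  Distance 15: (x=0, y=10), (x=1, y=11)
  Distance 16: (x=0, y=11)
Total reachable: 139 (grid has 139 open cells total)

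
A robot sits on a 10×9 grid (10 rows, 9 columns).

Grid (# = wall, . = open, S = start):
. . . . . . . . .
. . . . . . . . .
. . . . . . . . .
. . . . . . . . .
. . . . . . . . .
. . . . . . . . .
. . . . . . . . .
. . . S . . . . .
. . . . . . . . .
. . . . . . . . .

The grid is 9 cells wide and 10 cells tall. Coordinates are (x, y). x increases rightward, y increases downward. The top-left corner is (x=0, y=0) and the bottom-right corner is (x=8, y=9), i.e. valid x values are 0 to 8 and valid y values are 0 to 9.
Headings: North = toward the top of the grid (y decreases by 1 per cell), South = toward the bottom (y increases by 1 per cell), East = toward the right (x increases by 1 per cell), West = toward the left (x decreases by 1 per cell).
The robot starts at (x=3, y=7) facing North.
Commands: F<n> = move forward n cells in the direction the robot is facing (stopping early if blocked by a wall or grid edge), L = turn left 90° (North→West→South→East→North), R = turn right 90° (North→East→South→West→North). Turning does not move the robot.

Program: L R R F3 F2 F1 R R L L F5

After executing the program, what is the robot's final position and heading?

Start: (x=3, y=7), facing North
  L: turn left, now facing West
  R: turn right, now facing North
  R: turn right, now facing East
  F3: move forward 3, now at (x=6, y=7)
  F2: move forward 2, now at (x=8, y=7)
  F1: move forward 0/1 (blocked), now at (x=8, y=7)
  R: turn right, now facing South
  R: turn right, now facing West
  L: turn left, now facing South
  L: turn left, now facing East
  F5: move forward 0/5 (blocked), now at (x=8, y=7)
Final: (x=8, y=7), facing East

Answer: Final position: (x=8, y=7), facing East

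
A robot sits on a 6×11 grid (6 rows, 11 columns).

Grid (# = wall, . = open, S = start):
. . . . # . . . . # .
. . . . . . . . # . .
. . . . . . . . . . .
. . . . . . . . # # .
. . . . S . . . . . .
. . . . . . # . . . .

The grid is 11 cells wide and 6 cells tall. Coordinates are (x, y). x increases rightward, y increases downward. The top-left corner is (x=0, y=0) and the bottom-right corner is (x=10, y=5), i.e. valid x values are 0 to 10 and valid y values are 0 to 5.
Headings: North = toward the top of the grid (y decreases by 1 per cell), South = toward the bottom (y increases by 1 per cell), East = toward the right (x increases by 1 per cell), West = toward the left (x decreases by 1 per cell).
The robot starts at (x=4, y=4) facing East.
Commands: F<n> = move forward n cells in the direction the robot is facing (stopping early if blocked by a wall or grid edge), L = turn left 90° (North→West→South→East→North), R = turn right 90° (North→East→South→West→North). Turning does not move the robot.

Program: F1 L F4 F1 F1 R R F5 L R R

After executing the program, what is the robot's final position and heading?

Start: (x=4, y=4), facing East
  F1: move forward 1, now at (x=5, y=4)
  L: turn left, now facing North
  F4: move forward 4, now at (x=5, y=0)
  F1: move forward 0/1 (blocked), now at (x=5, y=0)
  F1: move forward 0/1 (blocked), now at (x=5, y=0)
  R: turn right, now facing East
  R: turn right, now facing South
  F5: move forward 5, now at (x=5, y=5)
  L: turn left, now facing East
  R: turn right, now facing South
  R: turn right, now facing West
Final: (x=5, y=5), facing West

Answer: Final position: (x=5, y=5), facing West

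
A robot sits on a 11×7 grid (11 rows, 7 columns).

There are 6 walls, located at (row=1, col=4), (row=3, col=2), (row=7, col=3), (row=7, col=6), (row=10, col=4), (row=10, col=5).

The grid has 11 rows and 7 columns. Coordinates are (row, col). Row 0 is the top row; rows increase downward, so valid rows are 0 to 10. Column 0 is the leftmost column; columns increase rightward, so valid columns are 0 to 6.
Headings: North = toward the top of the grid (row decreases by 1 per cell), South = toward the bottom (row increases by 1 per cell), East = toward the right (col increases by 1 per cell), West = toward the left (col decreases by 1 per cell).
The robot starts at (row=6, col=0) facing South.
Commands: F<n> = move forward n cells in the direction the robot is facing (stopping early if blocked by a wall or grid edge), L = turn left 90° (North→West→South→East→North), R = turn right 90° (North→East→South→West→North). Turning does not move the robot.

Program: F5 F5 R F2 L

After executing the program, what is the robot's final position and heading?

Answer: Final position: (row=10, col=0), facing South

Derivation:
Start: (row=6, col=0), facing South
  F5: move forward 4/5 (blocked), now at (row=10, col=0)
  F5: move forward 0/5 (blocked), now at (row=10, col=0)
  R: turn right, now facing West
  F2: move forward 0/2 (blocked), now at (row=10, col=0)
  L: turn left, now facing South
Final: (row=10, col=0), facing South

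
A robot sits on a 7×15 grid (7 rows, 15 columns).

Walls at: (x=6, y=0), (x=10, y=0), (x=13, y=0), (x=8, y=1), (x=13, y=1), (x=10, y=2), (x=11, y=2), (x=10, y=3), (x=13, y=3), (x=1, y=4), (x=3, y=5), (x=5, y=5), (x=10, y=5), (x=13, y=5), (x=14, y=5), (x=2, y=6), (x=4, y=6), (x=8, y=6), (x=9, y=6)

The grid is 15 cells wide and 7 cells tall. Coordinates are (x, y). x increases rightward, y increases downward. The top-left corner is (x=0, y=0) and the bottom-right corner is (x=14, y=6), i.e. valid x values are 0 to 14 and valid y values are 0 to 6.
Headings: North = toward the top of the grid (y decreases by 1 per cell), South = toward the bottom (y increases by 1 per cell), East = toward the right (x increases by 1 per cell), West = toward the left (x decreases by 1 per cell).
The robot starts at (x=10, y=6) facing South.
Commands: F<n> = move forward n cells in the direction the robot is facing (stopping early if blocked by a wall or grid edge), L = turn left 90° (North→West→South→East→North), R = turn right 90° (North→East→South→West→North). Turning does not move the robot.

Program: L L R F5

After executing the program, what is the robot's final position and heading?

Answer: Final position: (x=14, y=6), facing East

Derivation:
Start: (x=10, y=6), facing South
  L: turn left, now facing East
  L: turn left, now facing North
  R: turn right, now facing East
  F5: move forward 4/5 (blocked), now at (x=14, y=6)
Final: (x=14, y=6), facing East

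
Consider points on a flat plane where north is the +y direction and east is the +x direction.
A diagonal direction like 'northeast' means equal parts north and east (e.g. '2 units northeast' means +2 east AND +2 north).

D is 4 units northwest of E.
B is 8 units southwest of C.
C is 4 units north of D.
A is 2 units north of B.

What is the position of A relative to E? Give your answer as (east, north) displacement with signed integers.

Place E at the origin (east=0, north=0).
  D is 4 units northwest of E: delta (east=-4, north=+4); D at (east=-4, north=4).
  C is 4 units north of D: delta (east=+0, north=+4); C at (east=-4, north=8).
  B is 8 units southwest of C: delta (east=-8, north=-8); B at (east=-12, north=0).
  A is 2 units north of B: delta (east=+0, north=+2); A at (east=-12, north=2).
Therefore A relative to E: (east=-12, north=2).

Answer: A is at (east=-12, north=2) relative to E.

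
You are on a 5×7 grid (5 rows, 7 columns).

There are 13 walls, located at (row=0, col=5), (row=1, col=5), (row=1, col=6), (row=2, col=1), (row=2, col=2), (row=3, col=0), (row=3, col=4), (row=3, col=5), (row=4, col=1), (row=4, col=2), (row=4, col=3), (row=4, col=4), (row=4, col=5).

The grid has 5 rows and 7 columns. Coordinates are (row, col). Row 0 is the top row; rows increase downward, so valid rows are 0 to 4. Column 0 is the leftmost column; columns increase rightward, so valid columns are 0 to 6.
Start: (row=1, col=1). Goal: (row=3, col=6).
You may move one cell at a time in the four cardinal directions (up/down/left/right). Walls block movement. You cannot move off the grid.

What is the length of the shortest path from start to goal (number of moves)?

Answer: Shortest path length: 7

Derivation:
BFS from (row=1, col=1) until reaching (row=3, col=6):
  Distance 0: (row=1, col=1)
  Distance 1: (row=0, col=1), (row=1, col=0), (row=1, col=2)
  Distance 2: (row=0, col=0), (row=0, col=2), (row=1, col=3), (row=2, col=0)
  Distance 3: (row=0, col=3), (row=1, col=4), (row=2, col=3)
  Distance 4: (row=0, col=4), (row=2, col=4), (row=3, col=3)
  Distance 5: (row=2, col=5), (row=3, col=2)
  Distance 6: (row=2, col=6), (row=3, col=1)
  Distance 7: (row=3, col=6)  <- goal reached here
One shortest path (7 moves): (row=1, col=1) -> (row=1, col=2) -> (row=1, col=3) -> (row=1, col=4) -> (row=2, col=4) -> (row=2, col=5) -> (row=2, col=6) -> (row=3, col=6)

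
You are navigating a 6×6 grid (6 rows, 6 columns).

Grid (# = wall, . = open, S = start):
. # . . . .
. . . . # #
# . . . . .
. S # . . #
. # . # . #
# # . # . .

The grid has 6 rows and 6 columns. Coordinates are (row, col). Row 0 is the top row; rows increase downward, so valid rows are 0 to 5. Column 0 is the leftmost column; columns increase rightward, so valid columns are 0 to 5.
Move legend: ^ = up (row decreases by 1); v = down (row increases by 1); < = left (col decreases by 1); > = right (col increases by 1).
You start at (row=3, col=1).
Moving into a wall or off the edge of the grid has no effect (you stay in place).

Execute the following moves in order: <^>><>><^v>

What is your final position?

Start: (row=3, col=1)
  < (left): (row=3, col=1) -> (row=3, col=0)
  ^ (up): blocked, stay at (row=3, col=0)
  > (right): (row=3, col=0) -> (row=3, col=1)
  > (right): blocked, stay at (row=3, col=1)
  < (left): (row=3, col=1) -> (row=3, col=0)
  > (right): (row=3, col=0) -> (row=3, col=1)
  > (right): blocked, stay at (row=3, col=1)
  < (left): (row=3, col=1) -> (row=3, col=0)
  ^ (up): blocked, stay at (row=3, col=0)
  v (down): (row=3, col=0) -> (row=4, col=0)
  > (right): blocked, stay at (row=4, col=0)
Final: (row=4, col=0)

Answer: Final position: (row=4, col=0)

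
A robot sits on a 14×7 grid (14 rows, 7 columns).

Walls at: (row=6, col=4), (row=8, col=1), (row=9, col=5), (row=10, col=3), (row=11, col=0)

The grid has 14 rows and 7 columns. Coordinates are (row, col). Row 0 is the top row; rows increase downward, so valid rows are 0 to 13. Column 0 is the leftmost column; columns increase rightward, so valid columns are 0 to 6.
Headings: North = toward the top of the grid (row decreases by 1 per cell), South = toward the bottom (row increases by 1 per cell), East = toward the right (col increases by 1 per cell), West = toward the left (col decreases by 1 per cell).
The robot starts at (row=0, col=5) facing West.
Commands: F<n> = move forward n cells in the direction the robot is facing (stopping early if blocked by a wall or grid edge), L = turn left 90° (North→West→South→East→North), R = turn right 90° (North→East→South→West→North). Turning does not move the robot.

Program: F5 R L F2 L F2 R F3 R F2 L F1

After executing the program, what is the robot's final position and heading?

Start: (row=0, col=5), facing West
  F5: move forward 5, now at (row=0, col=0)
  R: turn right, now facing North
  L: turn left, now facing West
  F2: move forward 0/2 (blocked), now at (row=0, col=0)
  L: turn left, now facing South
  F2: move forward 2, now at (row=2, col=0)
  R: turn right, now facing West
  F3: move forward 0/3 (blocked), now at (row=2, col=0)
  R: turn right, now facing North
  F2: move forward 2, now at (row=0, col=0)
  L: turn left, now facing West
  F1: move forward 0/1 (blocked), now at (row=0, col=0)
Final: (row=0, col=0), facing West

Answer: Final position: (row=0, col=0), facing West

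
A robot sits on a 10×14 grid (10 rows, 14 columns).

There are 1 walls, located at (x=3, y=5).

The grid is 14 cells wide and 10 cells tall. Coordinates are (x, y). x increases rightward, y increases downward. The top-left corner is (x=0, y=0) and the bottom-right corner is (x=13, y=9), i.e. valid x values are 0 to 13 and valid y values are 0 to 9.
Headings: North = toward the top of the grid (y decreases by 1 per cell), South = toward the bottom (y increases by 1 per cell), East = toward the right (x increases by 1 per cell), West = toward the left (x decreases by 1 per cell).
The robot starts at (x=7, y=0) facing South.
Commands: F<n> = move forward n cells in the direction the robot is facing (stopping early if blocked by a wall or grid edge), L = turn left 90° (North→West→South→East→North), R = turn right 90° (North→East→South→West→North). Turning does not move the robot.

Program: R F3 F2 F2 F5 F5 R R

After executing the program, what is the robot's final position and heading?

Answer: Final position: (x=0, y=0), facing East

Derivation:
Start: (x=7, y=0), facing South
  R: turn right, now facing West
  F3: move forward 3, now at (x=4, y=0)
  F2: move forward 2, now at (x=2, y=0)
  F2: move forward 2, now at (x=0, y=0)
  F5: move forward 0/5 (blocked), now at (x=0, y=0)
  F5: move forward 0/5 (blocked), now at (x=0, y=0)
  R: turn right, now facing North
  R: turn right, now facing East
Final: (x=0, y=0), facing East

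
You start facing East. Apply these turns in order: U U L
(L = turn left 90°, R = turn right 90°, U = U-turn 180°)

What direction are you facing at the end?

Start: East
  U (U-turn (180°)) -> West
  U (U-turn (180°)) -> East
  L (left (90° counter-clockwise)) -> North
Final: North

Answer: Final heading: North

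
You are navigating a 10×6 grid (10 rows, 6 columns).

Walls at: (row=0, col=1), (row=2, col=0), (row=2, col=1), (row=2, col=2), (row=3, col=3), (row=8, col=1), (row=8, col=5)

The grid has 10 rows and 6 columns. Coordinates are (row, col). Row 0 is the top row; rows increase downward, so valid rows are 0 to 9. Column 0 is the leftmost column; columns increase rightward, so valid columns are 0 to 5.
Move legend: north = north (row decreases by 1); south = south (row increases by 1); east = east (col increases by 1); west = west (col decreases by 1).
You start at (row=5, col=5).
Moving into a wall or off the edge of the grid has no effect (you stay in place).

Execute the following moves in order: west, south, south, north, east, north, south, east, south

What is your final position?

Answer: Final position: (row=7, col=5)

Derivation:
Start: (row=5, col=5)
  west (west): (row=5, col=5) -> (row=5, col=4)
  south (south): (row=5, col=4) -> (row=6, col=4)
  south (south): (row=6, col=4) -> (row=7, col=4)
  north (north): (row=7, col=4) -> (row=6, col=4)
  east (east): (row=6, col=4) -> (row=6, col=5)
  north (north): (row=6, col=5) -> (row=5, col=5)
  south (south): (row=5, col=5) -> (row=6, col=5)
  east (east): blocked, stay at (row=6, col=5)
  south (south): (row=6, col=5) -> (row=7, col=5)
Final: (row=7, col=5)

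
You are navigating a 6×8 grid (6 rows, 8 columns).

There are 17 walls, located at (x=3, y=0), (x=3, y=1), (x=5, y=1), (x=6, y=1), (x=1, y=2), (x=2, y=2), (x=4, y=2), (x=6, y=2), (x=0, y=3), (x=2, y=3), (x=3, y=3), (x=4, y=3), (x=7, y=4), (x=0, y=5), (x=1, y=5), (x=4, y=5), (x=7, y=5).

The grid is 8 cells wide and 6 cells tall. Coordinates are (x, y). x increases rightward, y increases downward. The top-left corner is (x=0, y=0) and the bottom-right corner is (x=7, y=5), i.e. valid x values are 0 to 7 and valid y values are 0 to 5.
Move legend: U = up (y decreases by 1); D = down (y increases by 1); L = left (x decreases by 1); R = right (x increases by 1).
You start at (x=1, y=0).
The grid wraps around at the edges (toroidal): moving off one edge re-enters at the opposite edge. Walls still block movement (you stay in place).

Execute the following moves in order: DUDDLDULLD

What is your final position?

Start: (x=1, y=0)
  D (down): (x=1, y=0) -> (x=1, y=1)
  U (up): (x=1, y=1) -> (x=1, y=0)
  D (down): (x=1, y=0) -> (x=1, y=1)
  D (down): blocked, stay at (x=1, y=1)
  L (left): (x=1, y=1) -> (x=0, y=1)
  D (down): (x=0, y=1) -> (x=0, y=2)
  U (up): (x=0, y=2) -> (x=0, y=1)
  L (left): (x=0, y=1) -> (x=7, y=1)
  L (left): blocked, stay at (x=7, y=1)
  D (down): (x=7, y=1) -> (x=7, y=2)
Final: (x=7, y=2)

Answer: Final position: (x=7, y=2)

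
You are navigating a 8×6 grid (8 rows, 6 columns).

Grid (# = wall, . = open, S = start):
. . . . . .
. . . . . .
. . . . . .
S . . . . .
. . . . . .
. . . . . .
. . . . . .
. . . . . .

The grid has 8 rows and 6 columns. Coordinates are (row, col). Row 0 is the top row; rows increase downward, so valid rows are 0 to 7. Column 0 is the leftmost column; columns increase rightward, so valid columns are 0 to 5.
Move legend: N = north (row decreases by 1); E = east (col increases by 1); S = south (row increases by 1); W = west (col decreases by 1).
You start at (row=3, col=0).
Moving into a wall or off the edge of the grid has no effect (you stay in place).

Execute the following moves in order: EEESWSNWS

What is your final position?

Start: (row=3, col=0)
  E (east): (row=3, col=0) -> (row=3, col=1)
  E (east): (row=3, col=1) -> (row=3, col=2)
  E (east): (row=3, col=2) -> (row=3, col=3)
  S (south): (row=3, col=3) -> (row=4, col=3)
  W (west): (row=4, col=3) -> (row=4, col=2)
  S (south): (row=4, col=2) -> (row=5, col=2)
  N (north): (row=5, col=2) -> (row=4, col=2)
  W (west): (row=4, col=2) -> (row=4, col=1)
  S (south): (row=4, col=1) -> (row=5, col=1)
Final: (row=5, col=1)

Answer: Final position: (row=5, col=1)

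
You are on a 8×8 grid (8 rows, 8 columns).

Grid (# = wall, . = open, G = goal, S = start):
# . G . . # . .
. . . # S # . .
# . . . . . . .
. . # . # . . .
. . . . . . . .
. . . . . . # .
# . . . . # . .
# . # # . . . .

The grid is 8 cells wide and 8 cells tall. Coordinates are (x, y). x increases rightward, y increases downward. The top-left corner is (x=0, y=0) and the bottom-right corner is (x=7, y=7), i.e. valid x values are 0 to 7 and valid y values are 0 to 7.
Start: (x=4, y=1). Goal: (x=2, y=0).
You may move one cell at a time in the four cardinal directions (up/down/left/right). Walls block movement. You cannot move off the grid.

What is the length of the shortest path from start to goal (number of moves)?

Answer: Shortest path length: 3

Derivation:
BFS from (x=4, y=1) until reaching (x=2, y=0):
  Distance 0: (x=4, y=1)
  Distance 1: (x=4, y=0), (x=4, y=2)
  Distance 2: (x=3, y=0), (x=3, y=2), (x=5, y=2)
  Distance 3: (x=2, y=0), (x=2, y=2), (x=6, y=2), (x=3, y=3), (x=5, y=3)  <- goal reached here
One shortest path (3 moves): (x=4, y=1) -> (x=4, y=0) -> (x=3, y=0) -> (x=2, y=0)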